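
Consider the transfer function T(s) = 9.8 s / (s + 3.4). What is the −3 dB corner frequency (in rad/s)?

For a single-pole high-pass, the −3 dB point is at the pole: ω = 3.4 rad/s.

3.4 rad/s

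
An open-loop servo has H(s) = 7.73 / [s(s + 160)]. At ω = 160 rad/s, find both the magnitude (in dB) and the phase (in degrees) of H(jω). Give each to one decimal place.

|H| = -73.4 dB, ∠H = -135.0°

|j160 + 160| = √(160² + 160²) = 226.3
|j160| = 160
|H(j160)| = 7.73 / (226.3 × 160) = 0.00021351
20 log₁₀(0.00021351) = -73.41 dB
∠(j160 + 160) = arctan(160/160) = 45.00°
∠(j160) = 90.00°
∠H(j160) = − (45.00° + 90.00°) = -135.00°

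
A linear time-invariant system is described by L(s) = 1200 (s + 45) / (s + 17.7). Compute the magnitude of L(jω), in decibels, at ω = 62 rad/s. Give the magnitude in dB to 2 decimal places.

63.08 dB

|j62 + 45| = √(62² + 45²) = 76.61
|j62 + 17.7| = √(62² + 17.7²) = 64.48
|L(j62)| = 1200 × 76.61 / 64.48 = 1425.8
20 log₁₀(1425.8) = 63.081 dB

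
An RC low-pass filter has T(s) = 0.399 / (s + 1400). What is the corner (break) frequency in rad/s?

1400 rad/s

The single real pole at s = −1400 gives a corner at ω = 1400 rad/s.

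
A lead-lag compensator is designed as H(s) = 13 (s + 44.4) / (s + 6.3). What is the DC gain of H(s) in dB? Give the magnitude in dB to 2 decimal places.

39.24 dB

H(0) = 13 × 44.4 / 6.3 = 91.619
20 log₁₀(91.619) = 39.240 dB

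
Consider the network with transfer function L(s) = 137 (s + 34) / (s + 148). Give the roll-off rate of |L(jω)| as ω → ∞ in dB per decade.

With 1 zero and 1 pole, the high-frequency asymptotic slope is 20 × (1 − 1) = 0 dB/decade.

0 dB/decade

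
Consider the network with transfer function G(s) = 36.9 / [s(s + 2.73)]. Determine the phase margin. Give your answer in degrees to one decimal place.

25.3°

Gain crossover: |G(jω)| = 1 at ω ≈ 5.78 rad/s.
∠G(j5.78) = −90° − arctan(5.78/2.73) ≈ -154.70°
PM = 180° + (-154.70°) = 25.30°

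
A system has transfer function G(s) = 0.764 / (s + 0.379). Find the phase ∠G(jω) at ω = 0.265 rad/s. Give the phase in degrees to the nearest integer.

∠(j0.265 + 0.379) = arctan(0.265/0.379) = 34.96°
∠G(j0.265) = −34.96° = -34.96°

-35 deg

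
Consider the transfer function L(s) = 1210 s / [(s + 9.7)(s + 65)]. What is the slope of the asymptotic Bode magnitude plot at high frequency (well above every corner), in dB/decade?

-20 dB/decade

With 1 zero and 2 poles, the high-frequency asymptotic slope is 20 × (1 − 2) = -20 dB/decade.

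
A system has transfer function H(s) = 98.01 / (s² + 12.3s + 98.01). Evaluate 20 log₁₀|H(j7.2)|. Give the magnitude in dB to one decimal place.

|(j7.2)² + 12.3(j7.2) + 98.01| = |46.17 + j88.56| = 99.87
|H(j7.2)| = 98.01 / 99.87 = 0.98135
20 log₁₀(0.98135) = -0.16 dB

-0.2 dB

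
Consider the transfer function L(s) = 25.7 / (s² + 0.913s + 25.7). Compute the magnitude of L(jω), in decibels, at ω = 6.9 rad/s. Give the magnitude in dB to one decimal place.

1.0 dB

|(j6.9)² + 0.913(j6.9) + 25.7| = |-21.91 + j6.2997| = 22.8
|L(j6.9)| = 25.7 / 22.8 = 1.1273
20 log₁₀(1.1273) = 1.04 dB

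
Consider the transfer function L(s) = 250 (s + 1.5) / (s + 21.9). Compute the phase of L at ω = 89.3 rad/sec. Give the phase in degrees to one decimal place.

∠(j89.3 + 1.5) = arctan(89.3/1.5) = 89.04°
∠(j89.3 + 21.9) = arctan(89.3/21.9) = 76.22°
∠L(j89.3) = 89.04° − 76.22° = 12.82°

12.8°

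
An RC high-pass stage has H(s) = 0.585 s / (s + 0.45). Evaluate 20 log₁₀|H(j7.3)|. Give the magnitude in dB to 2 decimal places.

|j7.3| = 7.3
|j7.3 + 0.45| = √(7.3² + 0.45²) = 7.314
|H(j7.3)| = 0.585 × 7.3 / 7.314 = 0.58389
20 log₁₀(0.58389) = -4.673 dB

-4.67 dB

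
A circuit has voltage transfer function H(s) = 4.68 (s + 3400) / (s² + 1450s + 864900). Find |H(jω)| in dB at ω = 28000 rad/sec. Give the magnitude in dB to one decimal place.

-75.5 dB

|j28000 + 3400| = √(28000² + 3400²) = 2.821e+04
|(j28000)² + 1450(j28000) + 864900| = |-7.8314e+08 + j4.06e+07| = 7.842e+08
|H(j28000)| = 4.68 × 2.821e+04 / 7.842e+08 = 0.00016833
20 log₁₀(0.00016833) = -75.48 dB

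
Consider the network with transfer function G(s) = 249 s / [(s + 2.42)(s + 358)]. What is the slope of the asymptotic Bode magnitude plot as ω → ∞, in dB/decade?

With 1 zero and 2 poles, the high-frequency asymptotic slope is 20 × (1 − 2) = -20 dB/decade.

-20 dB/decade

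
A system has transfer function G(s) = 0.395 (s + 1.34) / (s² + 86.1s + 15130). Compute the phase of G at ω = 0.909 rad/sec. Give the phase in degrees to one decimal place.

∠(j0.909 + 1.34) = arctan(0.909/1.34) = 34.15°
∠[(j0.909)² + 86.1(j0.909) + 15130] = ∠[15129 + j78.265] = 0.30°
∠G(j0.909) = 34.15° − 0.30° = 33.85°

33.9 deg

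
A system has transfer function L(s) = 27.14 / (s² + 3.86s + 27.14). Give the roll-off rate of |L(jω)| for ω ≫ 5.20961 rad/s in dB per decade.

-40 dB/decade

With 0 zeros and 2 poles, the high-frequency asymptotic slope is 20 × (0 − 2) = -40 dB/decade.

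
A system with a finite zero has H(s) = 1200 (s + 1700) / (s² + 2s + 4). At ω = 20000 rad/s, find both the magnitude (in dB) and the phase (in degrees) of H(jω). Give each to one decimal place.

|j20000 + 1700| = √(20000² + 1700²) = 2.007e+04
|(j20000)² + 2(j20000) + 4| = |-4e+08 + j40000| = 4e+08
|H(j20000)| = 1200 × 2.007e+04 / 4e+08 = 0.060216
20 log₁₀(0.060216) = -24.41 dB
∠(j20000 + 1700) = arctan(20000/1700) = 85.14°
∠[(j20000)² + 2(j20000) + 4] = ∠[-4e+08 + j40000] = 179.99°
∠H(j20000) = 85.14° − 179.99° = -94.85°

|H| = -24.4 dB, ∠H = -94.9°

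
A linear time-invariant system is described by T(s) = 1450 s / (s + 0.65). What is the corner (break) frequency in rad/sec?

The single real pole at s = −0.65 gives a corner at ω = 0.65 rad/sec.

0.65 rad/sec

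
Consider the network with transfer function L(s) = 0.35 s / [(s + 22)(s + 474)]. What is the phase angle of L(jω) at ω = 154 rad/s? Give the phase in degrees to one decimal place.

∠(j154) = 90.00°
∠(j154 + 22) = arctan(154/22) = 81.87°
∠(j154 + 474) = arctan(154/474) = 18.00°
∠L(j154) = 90.00° − (81.87° + 18.00°) = -9.87°

-9.9°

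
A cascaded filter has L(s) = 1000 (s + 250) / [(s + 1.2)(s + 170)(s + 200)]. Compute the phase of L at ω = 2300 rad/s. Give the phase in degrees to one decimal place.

-177.0 deg

∠(j2300 + 250) = arctan(2300/250) = 83.80°
∠(j2300 + 1.2) = arctan(2300/1.2) = 89.97°
∠(j2300 + 170) = arctan(2300/170) = 85.77°
∠(j2300 + 200) = arctan(2300/200) = 85.03°
∠L(j2300) = 83.80° − (89.97° + 85.77° + 85.03°) = -176.98°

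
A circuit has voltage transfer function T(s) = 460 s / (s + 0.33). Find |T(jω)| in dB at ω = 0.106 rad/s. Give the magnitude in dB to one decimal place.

43.0 dB

|j0.106| = 0.106
|j0.106 + 0.33| = √(0.106² + 0.33²) = 0.3466
|T(j0.106)| = 460 × 0.106 / 0.3466 = 140.68
20 log₁₀(140.68) = 42.96 dB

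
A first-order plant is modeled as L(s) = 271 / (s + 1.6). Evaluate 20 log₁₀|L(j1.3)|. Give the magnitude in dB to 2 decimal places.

|j1.3 + 1.6| = √(1.3² + 1.6²) = 2.062
|L(j1.3)| = 271 / 2.062 = 131.45
20 log₁₀(131.45) = 42.375 dB

42.38 dB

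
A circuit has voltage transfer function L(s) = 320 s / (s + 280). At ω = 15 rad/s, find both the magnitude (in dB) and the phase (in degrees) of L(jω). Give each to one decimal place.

|L| = 24.7 dB, ∠L = 86.9°

|j15| = 15
|j15 + 280| = √(15² + 280²) = 280.4
|L(j15)| = 320 × 15 / 280.4 = 17.118
20 log₁₀(17.118) = 24.67 dB
∠(j15) = 90.00°
∠(j15 + 280) = arctan(15/280) = 3.07°
∠L(j15) = 90.00° − 3.07° = 86.93°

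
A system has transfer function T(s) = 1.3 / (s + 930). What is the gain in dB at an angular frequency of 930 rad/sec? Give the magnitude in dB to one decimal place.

|j930 + 930| = √(930² + 930²) = 1315
|T(j930)| = 1.3 / 1315 = 0.00098843
20 log₁₀(0.00098843) = -60.10 dB

-60.1 dB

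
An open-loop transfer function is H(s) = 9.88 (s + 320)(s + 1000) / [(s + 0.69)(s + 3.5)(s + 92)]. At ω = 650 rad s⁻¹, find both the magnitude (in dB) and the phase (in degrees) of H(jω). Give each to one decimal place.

|H| = -30.2 dB, ∠H = -164.8°

|j650 + 320| = √(650² + 320²) = 724.5
|j650 + 1000| = √(650² + 1000²) = 1193
|j650 + 0.69| = √(650² + 0.69²) = 650
|j650 + 3.5| = √(650² + 3.5²) = 650
|j650 + 92| = √(650² + 92²) = 656.5
|H(j650)| = 9.88 × 724.5 × 1193 / (650 × 650 × 656.5) = 0.03078
20 log₁₀(0.03078) = -30.23 dB
∠(j650 + 320) = arctan(650/320) = 63.79°
∠(j650 + 1000) = arctan(650/1000) = 33.02°
∠(j650 + 0.69) = arctan(650/0.69) = 89.94°
∠(j650 + 3.5) = arctan(650/3.5) = 89.69°
∠(j650 + 92) = arctan(650/92) = 81.94°
∠H(j650) = 63.79° + 33.02° − (89.94° + 89.69° + 81.94°) = -164.76°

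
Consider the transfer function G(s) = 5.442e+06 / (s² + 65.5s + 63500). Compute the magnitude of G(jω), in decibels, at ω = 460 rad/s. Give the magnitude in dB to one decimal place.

|(j460)² + 65.5(j460) + 63500| = |-1.481e+05 + j30130| = 1.511e+05
|G(j460)| = 5.442e+06 / 1.511e+05 = 36.008
20 log₁₀(36.008) = 31.13 dB

31.1 dB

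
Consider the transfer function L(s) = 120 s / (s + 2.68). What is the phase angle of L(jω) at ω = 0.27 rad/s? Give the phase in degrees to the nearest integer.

84°

∠(j0.27) = 90.00°
∠(j0.27 + 2.68) = arctan(0.27/2.68) = 5.75°
∠L(j0.27) = 90.00° − 5.75° = 84.25°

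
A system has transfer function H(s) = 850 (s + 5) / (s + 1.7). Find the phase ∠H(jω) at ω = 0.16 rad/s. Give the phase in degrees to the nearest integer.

∠(j0.16 + 5) = arctan(0.16/5) = 1.83°
∠(j0.16 + 1.7) = arctan(0.16/1.7) = 5.38°
∠H(j0.16) = 1.83° − 5.38° = -3.54°

-4 deg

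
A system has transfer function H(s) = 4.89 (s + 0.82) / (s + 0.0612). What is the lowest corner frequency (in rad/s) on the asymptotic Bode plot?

0.0612 rad/s

Break frequencies occur at each pole and zero magnitude: 0.0612 rad/s, 0.82 rad/s.
The lowest is 0.0612 rad/s.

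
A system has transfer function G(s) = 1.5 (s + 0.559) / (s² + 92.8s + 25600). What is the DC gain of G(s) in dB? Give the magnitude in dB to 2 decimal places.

-89.69 dB

G(0) = 1.5 × 0.559 / 25600 = 3.2754e-05
20 log₁₀(3.2754e-05) = -89.695 dB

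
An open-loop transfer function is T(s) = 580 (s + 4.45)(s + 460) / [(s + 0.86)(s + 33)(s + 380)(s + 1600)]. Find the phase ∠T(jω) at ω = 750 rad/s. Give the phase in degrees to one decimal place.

-117.5 deg

∠(j750 + 4.45) = arctan(750/4.45) = 89.66°
∠(j750 + 460) = arctan(750/460) = 58.48°
∠(j750 + 0.86) = arctan(750/0.86) = 89.93°
∠(j750 + 33) = arctan(750/33) = 87.48°
∠(j750 + 380) = arctan(750/380) = 63.13°
∠(j750 + 1600) = arctan(750/1600) = 25.11°
∠T(j750) = 89.66° + 58.48° − (89.93° + 87.48° + 63.13° + 25.11°) = -117.52°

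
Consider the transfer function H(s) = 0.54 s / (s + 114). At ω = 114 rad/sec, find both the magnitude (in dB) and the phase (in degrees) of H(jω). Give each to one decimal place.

|H| = -8.4 dB, ∠H = 45.0°

|j114| = 114
|j114 + 114| = √(114² + 114²) = 161.2
|H(j114)| = 0.54 × 114 / 161.2 = 0.38184
20 log₁₀(0.38184) = -8.36 dB
∠(j114) = 90.00°
∠(j114 + 114) = arctan(114/114) = 45.00°
∠H(j114) = 90.00° − 45.00° = 45.00°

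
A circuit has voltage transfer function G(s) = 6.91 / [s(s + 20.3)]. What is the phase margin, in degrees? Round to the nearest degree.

89°

Gain crossover: |G(jω)| = 1 at ω ≈ 0.34 rad s⁻¹.
∠G(j0.34) = −90° − arctan(0.34/20.3) ≈ -90.96°
PM = 180° + (-90.96°) = 89.04°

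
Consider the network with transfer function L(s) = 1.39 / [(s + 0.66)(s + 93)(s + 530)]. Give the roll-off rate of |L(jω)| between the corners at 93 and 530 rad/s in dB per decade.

-40 dB/decade

In this band the factors already past their corner are: pole at 0.66, pole at 93; net slope = -40 dB/decade.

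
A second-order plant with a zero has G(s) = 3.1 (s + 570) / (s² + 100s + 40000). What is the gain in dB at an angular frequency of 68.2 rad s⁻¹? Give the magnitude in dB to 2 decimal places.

-26.12 dB

|j68.2 + 570| = √(68.2² + 570²) = 574.1
|(j68.2)² + 100(j68.2) + 40000| = |35349 + j6820| = 3.6e+04
|G(j68.2)| = 3.1 × 574.1 / 3.6e+04 = 0.049433
20 log₁₀(0.049433) = -26.120 dB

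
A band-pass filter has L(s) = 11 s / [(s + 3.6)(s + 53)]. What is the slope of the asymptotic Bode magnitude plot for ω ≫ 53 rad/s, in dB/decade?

-20 dB/decade

With 1 zero and 2 poles, the high-frequency asymptotic slope is 20 × (1 − 2) = -20 dB/decade.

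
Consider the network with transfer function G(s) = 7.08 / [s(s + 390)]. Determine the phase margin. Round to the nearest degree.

Gain crossover: |G(jω)| = 1 at ω ≈ 0.0182 rad/s.
∠G(j0.0182) = −90° − arctan(0.0182/390) ≈ -90.00°
PM = 180° + (-90.00°) = 90.00°

90°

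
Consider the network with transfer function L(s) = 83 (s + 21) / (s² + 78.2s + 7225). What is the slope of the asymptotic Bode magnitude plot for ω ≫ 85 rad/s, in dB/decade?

-20 dB/decade

With 1 zero and 2 poles, the high-frequency asymptotic slope is 20 × (1 − 2) = -20 dB/decade.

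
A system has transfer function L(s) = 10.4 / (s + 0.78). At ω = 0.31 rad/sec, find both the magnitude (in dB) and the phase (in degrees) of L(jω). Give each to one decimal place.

|L| = 21.9 dB, ∠L = -21.7 deg

|j0.31 + 0.78| = √(0.31² + 0.78²) = 0.8393
|L(j0.31)| = 10.4 / 0.8393 = 12.391
20 log₁₀(12.391) = 21.86 dB
∠(j0.31 + 0.78) = arctan(0.31/0.78) = 21.67°
∠L(j0.31) = −21.67° = -21.67°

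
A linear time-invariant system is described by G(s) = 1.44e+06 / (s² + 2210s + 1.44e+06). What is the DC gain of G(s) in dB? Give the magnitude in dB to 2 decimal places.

0.00 dB

G(0) = 1.44e+06 / 1.44e+06 = 1
20 log₁₀(1) = 0.000 dB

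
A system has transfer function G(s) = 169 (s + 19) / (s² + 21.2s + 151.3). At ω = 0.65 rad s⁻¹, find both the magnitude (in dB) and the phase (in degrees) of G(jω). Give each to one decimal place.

|j0.65 + 19| = √(0.65² + 19²) = 19.01
|(j0.65)² + 21.2(j0.65) + 151.3| = |150.88 + j13.78| = 151.5
|G(j0.65)| = 169 × 19.01 / 151.5 = 21.206
20 log₁₀(21.206) = 26.53 dB
∠(j0.65 + 19) = arctan(0.65/19) = 1.96°
∠[(j0.65)² + 21.2(j0.65) + 151.3] = ∠[150.88 + j13.78] = 5.22°
∠G(j0.65) = 1.96° − 5.22° = -3.26°

|G| = 26.5 dB, ∠G = -3.3 deg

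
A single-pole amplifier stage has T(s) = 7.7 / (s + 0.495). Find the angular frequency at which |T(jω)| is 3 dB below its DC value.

0.495 rad s⁻¹

For a single-pole low-pass, the −3 dB point is at the pole: ω = 0.495 rad s⁻¹.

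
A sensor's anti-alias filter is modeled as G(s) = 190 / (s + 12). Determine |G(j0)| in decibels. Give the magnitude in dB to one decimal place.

24.0 dB

G(0) = 190 / 12 = 15.833
20 log₁₀(15.833) = 23.99 dB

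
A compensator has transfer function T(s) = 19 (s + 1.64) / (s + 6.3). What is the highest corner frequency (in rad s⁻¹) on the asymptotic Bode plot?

6.3 rad s⁻¹

Break frequencies occur at each pole and zero magnitude: 1.64 rad s⁻¹, 6.3 rad s⁻¹.
The highest is 6.3 rad s⁻¹.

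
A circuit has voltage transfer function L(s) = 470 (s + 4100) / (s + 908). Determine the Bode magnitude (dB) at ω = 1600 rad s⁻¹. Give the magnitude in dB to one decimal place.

|j1600 + 4100| = √(1600² + 4100²) = 4401
|j1600 + 908| = √(1600² + 908²) = 1840
|L(j1600)| = 470 × 4401 / 1840 = 1124.4
20 log₁₀(1124.4) = 61.02 dB

61.0 dB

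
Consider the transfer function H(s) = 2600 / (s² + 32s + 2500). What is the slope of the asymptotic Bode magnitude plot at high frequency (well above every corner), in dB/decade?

With 0 zeros and 2 poles, the high-frequency asymptotic slope is 20 × (0 − 2) = -40 dB/decade.

-40 dB/decade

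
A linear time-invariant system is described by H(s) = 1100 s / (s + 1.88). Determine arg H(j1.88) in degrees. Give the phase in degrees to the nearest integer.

∠(j1.88) = 90.00°
∠(j1.88 + 1.88) = arctan(1.88/1.88) = 45.00°
∠H(j1.88) = 90.00° − 45.00° = 45.00°

45°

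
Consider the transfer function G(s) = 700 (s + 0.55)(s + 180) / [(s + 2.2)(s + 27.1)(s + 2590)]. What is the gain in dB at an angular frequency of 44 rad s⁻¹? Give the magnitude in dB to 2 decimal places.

-0.28 dB

|j44 + 0.55| = √(44² + 0.55²) = 44
|j44 + 180| = √(44² + 180²) = 185.3
|j44 + 2.2| = √(44² + 2.2²) = 44.05
|j44 + 27.1| = √(44² + 27.1²) = 51.68
|j44 + 2590| = √(44² + 2590²) = 2590
|G(j44)| = 700 × 44 × 185.3 / (44.05 × 51.68 × 2590) = 0.96786
20 log₁₀(0.96786) = -0.284 dB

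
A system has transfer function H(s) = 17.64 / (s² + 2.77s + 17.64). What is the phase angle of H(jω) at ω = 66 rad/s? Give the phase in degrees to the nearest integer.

∠[(j66)² + 2.77(j66) + 17.64] = ∠[-4338.4 + j182.82] = 177.59°
∠H(j66) = −177.59° = -177.59°

-178 deg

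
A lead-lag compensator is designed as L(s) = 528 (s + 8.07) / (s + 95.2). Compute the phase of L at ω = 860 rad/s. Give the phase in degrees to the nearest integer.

∠(j860 + 8.07) = arctan(860/8.07) = 89.46°
∠(j860 + 95.2) = arctan(860/95.2) = 83.68°
∠L(j860) = 89.46° − 83.68° = 5.78°

6°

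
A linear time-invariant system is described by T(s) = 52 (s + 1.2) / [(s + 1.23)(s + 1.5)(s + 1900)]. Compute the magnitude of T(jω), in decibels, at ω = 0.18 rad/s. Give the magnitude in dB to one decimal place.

-35.0 dB

|j0.18 + 1.2| = √(0.18² + 1.2²) = 1.213
|j0.18 + 1.23| = √(0.18² + 1.23²) = 1.243
|j0.18 + 1.5| = √(0.18² + 1.5²) = 1.511
|j0.18 + 1900| = √(0.18² + 1900²) = 1900
|T(j0.18)| = 52 × 1.213 / (1.243 × 1.511 × 1900) = 0.017683
20 log₁₀(0.017683) = -35.05 dB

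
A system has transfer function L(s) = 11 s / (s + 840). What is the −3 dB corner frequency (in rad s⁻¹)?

For a single-pole high-pass, the −3 dB point is at the pole: ω = 840 rad s⁻¹.

840 rad s⁻¹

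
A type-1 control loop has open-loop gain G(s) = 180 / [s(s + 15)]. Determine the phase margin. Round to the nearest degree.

56°

Gain crossover: |G(jω)| = 1 at ω ≈ 9.99 rad/sec.
∠G(j9.99) = −90° − arctan(9.99/15) ≈ -123.66°
PM = 180° + (-123.66°) = 56.34°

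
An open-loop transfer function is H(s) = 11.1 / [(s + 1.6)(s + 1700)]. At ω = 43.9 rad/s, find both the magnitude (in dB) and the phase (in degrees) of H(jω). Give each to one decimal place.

|j43.9 + 1.6| = √(43.9² + 1.6²) = 43.93
|j43.9 + 1700| = √(43.9² + 1700²) = 1701
|H(j43.9)| = 11.1 / (43.93 × 1701) = 0.00014859
20 log₁₀(0.00014859) = -76.56 dB
∠(j43.9 + 1.6) = arctan(43.9/1.6) = 87.91°
∠(j43.9 + 1700) = arctan(43.9/1700) = 1.48°
∠H(j43.9) = − (87.91° + 1.48°) = -89.39°

|H| = -76.6 dB, ∠H = -89.4°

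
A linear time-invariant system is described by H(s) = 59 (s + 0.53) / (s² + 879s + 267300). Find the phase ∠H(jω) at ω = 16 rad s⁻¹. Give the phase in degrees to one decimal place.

85.1°

∠(j16 + 0.53) = arctan(16/0.53) = 88.10°
∠[(j16)² + 879(j16) + 267300] = ∠[2.6704e+05 + j14064] = 3.01°
∠H(j16) = 88.10° − 3.01° = 85.09°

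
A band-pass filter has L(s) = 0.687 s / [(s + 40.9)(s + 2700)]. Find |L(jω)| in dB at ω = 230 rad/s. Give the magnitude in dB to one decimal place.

-72.1 dB

|j230| = 230
|j230 + 40.9| = √(230² + 40.9²) = 233.6
|j230 + 2700| = √(230² + 2700²) = 2710
|L(j230)| = 0.687 × 230 / (233.6 × 2710) = 0.00024961
20 log₁₀(0.00024961) = -72.05 dB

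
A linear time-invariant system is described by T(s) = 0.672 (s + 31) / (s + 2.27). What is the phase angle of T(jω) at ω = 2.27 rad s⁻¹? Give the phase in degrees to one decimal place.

∠(j2.27 + 31) = arctan(2.27/31) = 4.19°
∠(j2.27 + 2.27) = arctan(2.27/2.27) = 45.00°
∠T(j2.27) = 4.19° − 45.00° = -40.81°

-40.8°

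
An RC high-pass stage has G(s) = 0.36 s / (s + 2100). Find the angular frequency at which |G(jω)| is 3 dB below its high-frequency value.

For a single-pole high-pass, the −3 dB point is at the pole: ω = 2100 rad/s.

2100 rad/s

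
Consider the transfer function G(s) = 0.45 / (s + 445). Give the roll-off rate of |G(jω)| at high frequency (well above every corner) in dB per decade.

-20 dB/decade

With 0 zeros and 1 pole, the high-frequency asymptotic slope is 20 × (0 − 1) = -20 dB/decade.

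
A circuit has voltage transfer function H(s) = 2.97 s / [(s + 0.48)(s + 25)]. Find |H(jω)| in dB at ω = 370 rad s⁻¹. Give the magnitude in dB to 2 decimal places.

|j370| = 370
|j370 + 0.48| = √(370² + 0.48²) = 370
|j370 + 25| = √(370² + 25²) = 370.8
|H(j370)| = 2.97 × 370 / (370 × 370.8) = 0.0080088
20 log₁₀(0.0080088) = -41.929 dB

-41.93 dB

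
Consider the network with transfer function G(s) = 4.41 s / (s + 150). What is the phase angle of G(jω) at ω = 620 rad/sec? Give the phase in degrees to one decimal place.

13.6 deg

∠(j620) = 90.00°
∠(j620 + 150) = arctan(620/150) = 76.40°
∠G(j620) = 90.00° − 76.40° = 13.60°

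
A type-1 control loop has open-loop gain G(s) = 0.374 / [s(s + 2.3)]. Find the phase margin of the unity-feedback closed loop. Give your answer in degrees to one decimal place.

86.0°

Gain crossover: |G(jω)| = 1 at ω ≈ 0.162 rad s⁻¹.
∠G(j0.162) = −90° − arctan(0.162/2.3) ≈ -94.03°
PM = 180° + (-94.03°) = 85.97°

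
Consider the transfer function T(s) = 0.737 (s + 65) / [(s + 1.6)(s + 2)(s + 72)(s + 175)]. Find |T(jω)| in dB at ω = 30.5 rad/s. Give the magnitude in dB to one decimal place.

-107.8 dB

|j30.5 + 65| = √(30.5² + 65²) = 71.8
|j30.5 + 1.6| = √(30.5² + 1.6²) = 30.54
|j30.5 + 2| = √(30.5² + 2²) = 30.57
|j30.5 + 72| = √(30.5² + 72²) = 78.19
|j30.5 + 175| = √(30.5² + 175²) = 177.6
|T(j30.5)| = 0.737 × 71.8 / (30.54 × 30.57 × 78.19 × 177.6) = 4.0809e-06
20 log₁₀(4.0809e-06) = -107.78 dB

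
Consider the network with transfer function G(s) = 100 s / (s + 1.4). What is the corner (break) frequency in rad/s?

1.4 rad/s

The single real pole at s = −1.4 gives a corner at ω = 1.4 rad/s.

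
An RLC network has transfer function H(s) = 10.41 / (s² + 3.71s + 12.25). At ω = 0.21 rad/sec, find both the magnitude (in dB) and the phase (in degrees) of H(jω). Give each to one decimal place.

|(j0.21)² + 3.71(j0.21) + 12.25| = |12.206 + j0.7791| = 12.23
|H(j0.21)| = 10.41 / 12.23 = 0.85113
20 log₁₀(0.85113) = -1.40 dB
∠[(j0.21)² + 3.71(j0.21) + 12.25] = ∠[12.206 + j0.7791] = 3.65°
∠H(j0.21) = −3.65° = -3.65°

|H| = -1.4 dB, ∠H = -3.7°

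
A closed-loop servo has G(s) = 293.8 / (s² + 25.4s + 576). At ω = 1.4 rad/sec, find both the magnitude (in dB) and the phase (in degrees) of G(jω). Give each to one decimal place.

|(j1.4)² + 25.4(j1.4) + 576| = |574.04 + j35.56| = 575.1
|G(j1.4)| = 293.8 / 575.1 = 0.51083
20 log₁₀(0.51083) = -5.83 dB
∠[(j1.4)² + 25.4(j1.4) + 576] = ∠[574.04 + j35.56] = 3.54°
∠G(j1.4) = −3.54° = -3.54°

|G| = -5.8 dB, ∠G = -3.5°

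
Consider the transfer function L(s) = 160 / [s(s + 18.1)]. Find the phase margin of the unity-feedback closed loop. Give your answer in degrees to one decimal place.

66.0°

Gain crossover: |L(jω)| = 1 at ω ≈ 8.07 rad/sec.
∠L(j8.07) = −90° − arctan(8.07/18.1) ≈ -114.04°
PM = 180° + (-114.04°) = 65.96°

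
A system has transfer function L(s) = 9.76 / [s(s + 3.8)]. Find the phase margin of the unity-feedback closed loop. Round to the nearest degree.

60°

Gain crossover: |L(jω)| = 1 at ω ≈ 2.22 rad/sec.
∠L(j2.22) = −90° − arctan(2.22/3.8) ≈ -120.27°
PM = 180° + (-120.27°) = 59.73°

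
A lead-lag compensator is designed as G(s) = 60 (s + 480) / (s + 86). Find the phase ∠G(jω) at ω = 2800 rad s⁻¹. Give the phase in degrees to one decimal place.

∠(j2800 + 480) = arctan(2800/480) = 80.27°
∠(j2800 + 86) = arctan(2800/86) = 88.24°
∠G(j2800) = 80.27° − 88.24° = -7.97°

-8.0°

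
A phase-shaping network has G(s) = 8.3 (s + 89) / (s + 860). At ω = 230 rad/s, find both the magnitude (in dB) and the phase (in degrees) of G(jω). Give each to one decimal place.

|j230 + 89| = √(230² + 89²) = 246.6
|j230 + 860| = √(230² + 860²) = 890.2
|G(j230)| = 8.3 × 246.6 / 890.2 = 2.2994
20 log₁₀(2.2994) = 7.23 dB
∠(j230 + 89) = arctan(230/89) = 68.85°
∠(j230 + 860) = arctan(230/860) = 14.97°
∠G(j230) = 68.85° − 14.97° = 53.87°

|G| = 7.2 dB, ∠G = 53.9°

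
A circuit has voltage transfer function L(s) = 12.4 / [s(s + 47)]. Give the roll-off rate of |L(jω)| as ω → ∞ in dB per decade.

With 0 zeros and 2 poles, the high-frequency asymptotic slope is 20 × (0 − 2) = -40 dB/decade.

-40 dB/decade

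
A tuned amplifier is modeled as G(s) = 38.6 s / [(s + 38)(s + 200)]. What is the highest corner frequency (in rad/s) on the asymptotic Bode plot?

Break frequencies occur at each pole and zero magnitude: 38 rad/s, 200 rad/s.
The highest is 200 rad/s.

200 rad/s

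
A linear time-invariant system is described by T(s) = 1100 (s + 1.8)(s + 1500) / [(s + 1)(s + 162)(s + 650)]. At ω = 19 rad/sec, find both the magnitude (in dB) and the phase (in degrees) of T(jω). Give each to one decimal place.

|j19 + 1.8| = √(19² + 1.8²) = 19.09
|j19 + 1500| = √(19² + 1500²) = 1500
|j19 + 1| = √(19² + 1²) = 19.03
|j19 + 162| = √(19² + 162²) = 163.1
|j19 + 650| = √(19² + 650²) = 650.3
|T(j19)| = 1100 × 19.09 × 1500 / (19.03 × 163.1 × 650.3) = 15.606
20 log₁₀(15.606) = 23.87 dB
∠(j19 + 1.8) = arctan(19/1.8) = 84.59°
∠(j19 + 1500) = arctan(19/1500) = 0.73°
∠(j19 + 1) = arctan(19/1) = 86.99°
∠(j19 + 162) = arctan(19/162) = 6.69°
∠(j19 + 650) = arctan(19/650) = 1.67°
∠T(j19) = 84.59° + 0.73° − (86.99° + 6.69° + 1.67°) = -10.04°

|T| = 23.9 dB, ∠T = -10.0°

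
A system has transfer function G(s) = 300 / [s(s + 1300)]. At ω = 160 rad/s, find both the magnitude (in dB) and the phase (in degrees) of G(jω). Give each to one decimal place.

|j160 + 1300| = √(160² + 1300²) = 1310
|j160| = 160
|G(j160)| = 300 / (1310 × 160) = 0.0014315
20 log₁₀(0.0014315) = -56.88 dB
∠(j160 + 1300) = arctan(160/1300) = 7.02°
∠(j160) = 90.00°
∠G(j160) = − (7.02° + 90.00°) = -97.02°

|G| = -56.9 dB, ∠G = -97.0°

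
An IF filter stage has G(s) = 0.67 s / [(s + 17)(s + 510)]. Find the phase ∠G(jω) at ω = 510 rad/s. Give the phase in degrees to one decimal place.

∠(j510) = 90.00°
∠(j510 + 17) = arctan(510/17) = 88.09°
∠(j510 + 510) = arctan(510/510) = 45.00°
∠G(j510) = 90.00° − (88.09° + 45.00°) = -43.09°

-43.1°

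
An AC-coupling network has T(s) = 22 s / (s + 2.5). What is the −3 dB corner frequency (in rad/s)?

For a single-pole high-pass, the −3 dB point is at the pole: ω = 2.5 rad/s.

2.5 rad/s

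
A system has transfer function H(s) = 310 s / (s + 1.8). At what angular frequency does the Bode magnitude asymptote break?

1.8 rad/s

The single real pole at s = −1.8 gives a corner at ω = 1.8 rad/s.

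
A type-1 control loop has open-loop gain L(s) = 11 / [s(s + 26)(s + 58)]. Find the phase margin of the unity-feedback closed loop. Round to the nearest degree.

90 deg

Gain crossover: |L(jω)| = 1 at ω ≈ 0.00729 rad/s.
∠L(j0.00729) = −90° − arctan(0.00729/26) − arctan(0.00729/58) ≈ -90.02°
PM = 180° + (-90.02°) = 89.98°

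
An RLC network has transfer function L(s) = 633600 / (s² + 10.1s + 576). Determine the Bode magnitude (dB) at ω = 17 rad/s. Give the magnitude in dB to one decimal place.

65.5 dB

|(j17)² + 10.1(j17) + 576| = |287 + j171.7| = 334.4
|L(j17)| = 633600 / 334.4 = 1894.5
20 log₁₀(1894.5) = 65.55 dB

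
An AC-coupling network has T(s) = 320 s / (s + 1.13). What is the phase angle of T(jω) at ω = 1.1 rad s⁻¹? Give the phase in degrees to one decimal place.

45.8°

∠(j1.1) = 90.00°
∠(j1.1 + 1.13) = arctan(1.1/1.13) = 44.23°
∠T(j1.1) = 90.00° − 44.23° = 45.77°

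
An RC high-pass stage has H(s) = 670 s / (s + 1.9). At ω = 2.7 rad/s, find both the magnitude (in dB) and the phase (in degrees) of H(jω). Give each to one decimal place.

|j2.7| = 2.7
|j2.7 + 1.9| = √(2.7² + 1.9²) = 3.302
|H(j2.7)| = 670 × 2.7 / 3.302 = 547.93
20 log₁₀(547.93) = 54.77 dB
∠(j2.7) = 90.00°
∠(j2.7 + 1.9) = arctan(2.7/1.9) = 54.87°
∠H(j2.7) = 90.00° − 54.87° = 35.13°

|H| = 54.8 dB, ∠H = 35.1 deg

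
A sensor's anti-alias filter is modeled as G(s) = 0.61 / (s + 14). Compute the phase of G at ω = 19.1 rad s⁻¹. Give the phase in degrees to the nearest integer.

∠(j19.1 + 14) = arctan(19.1/14) = 53.76°
∠G(j19.1) = −53.76° = -53.76°

-54°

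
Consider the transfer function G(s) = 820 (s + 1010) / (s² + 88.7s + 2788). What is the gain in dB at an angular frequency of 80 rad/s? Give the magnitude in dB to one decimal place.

40.4 dB

|j80 + 1010| = √(80² + 1010²) = 1013
|(j80)² + 88.7(j80) + 2788| = |-3612 + j7096| = 7962
|G(j80)| = 820 × 1013 / 7962 = 104.34
20 log₁₀(104.34) = 40.37 dB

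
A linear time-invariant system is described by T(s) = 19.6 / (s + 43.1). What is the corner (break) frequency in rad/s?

43.1 rad/s

The single real pole at s = −43.1 gives a corner at ω = 43.1 rad/s.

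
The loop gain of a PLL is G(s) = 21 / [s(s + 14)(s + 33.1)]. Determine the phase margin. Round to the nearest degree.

90 deg

Gain crossover: |G(jω)| = 1 at ω ≈ 0.0453 rad/s.
∠G(j0.0453) = −90° − arctan(0.0453/14) − arctan(0.0453/33.1) ≈ -90.26°
PM = 180° + (-90.26°) = 89.74°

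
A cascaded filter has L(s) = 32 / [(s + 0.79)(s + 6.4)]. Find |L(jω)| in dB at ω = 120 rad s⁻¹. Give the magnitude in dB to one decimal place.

|j120 + 0.79| = √(120² + 0.79²) = 120
|j120 + 6.4| = √(120² + 6.4²) = 120.2
|L(j120)| = 32 / (120 × 120.2) = 0.002219
20 log₁₀(0.002219) = -53.08 dB

-53.1 dB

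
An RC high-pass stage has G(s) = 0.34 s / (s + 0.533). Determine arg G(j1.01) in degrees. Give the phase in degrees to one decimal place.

∠(j1.01) = 90.00°
∠(j1.01 + 0.533) = arctan(1.01/0.533) = 62.18°
∠G(j1.01) = 90.00° − 62.18° = 27.82°

27.8 deg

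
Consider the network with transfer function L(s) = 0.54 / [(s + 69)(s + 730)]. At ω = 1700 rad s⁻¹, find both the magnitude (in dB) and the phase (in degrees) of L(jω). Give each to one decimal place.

|L| = -135.3 dB, ∠L = -154.4°

|j1700 + 69| = √(1700² + 69²) = 1701
|j1700 + 730| = √(1700² + 730²) = 1850
|L(j1700)| = 0.54 / (1701 × 1850) = 1.7155e-07
20 log₁₀(1.7155e-07) = -135.31 dB
∠(j1700 + 69) = arctan(1700/69) = 87.68°
∠(j1700 + 730) = arctan(1700/730) = 66.76°
∠L(j1700) = − (87.68° + 66.76°) = -154.44°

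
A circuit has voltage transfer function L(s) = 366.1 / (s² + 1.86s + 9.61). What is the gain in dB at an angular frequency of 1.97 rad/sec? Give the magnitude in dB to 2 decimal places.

|(j1.97)² + 1.86(j1.97) + 9.61| = |5.7291 + j3.6642| = 6.801
|L(j1.97)| = 366.1 / 6.801 = 53.833
20 log₁₀(53.833) = 34.621 dB

34.62 dB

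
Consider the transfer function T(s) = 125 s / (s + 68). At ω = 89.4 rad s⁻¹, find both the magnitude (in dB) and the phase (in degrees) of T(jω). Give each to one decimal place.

|T| = 40.0 dB, ∠T = 37.3°

|j89.4| = 89.4
|j89.4 + 68| = √(89.4² + 68²) = 112.3
|T(j89.4)| = 125 × 89.4 / 112.3 = 99.49
20 log₁₀(99.49) = 39.96 dB
∠(j89.4) = 90.00°
∠(j89.4 + 68) = arctan(89.4/68) = 52.74°
∠T(j89.4) = 90.00° − 52.74° = 37.26°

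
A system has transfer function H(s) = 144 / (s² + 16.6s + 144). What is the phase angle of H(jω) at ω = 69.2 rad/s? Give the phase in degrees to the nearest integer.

∠[(j69.2)² + 16.6(j69.2) + 144] = ∠[-4644.6 + j1148.7] = 166.11°
∠H(j69.2) = −166.11° = -166.11°

-166 deg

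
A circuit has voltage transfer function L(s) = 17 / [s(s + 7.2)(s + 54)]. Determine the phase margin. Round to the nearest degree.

Gain crossover: |L(jω)| = 1 at ω ≈ 0.0437 rad/s.
∠L(j0.0437) = −90° − arctan(0.0437/7.2) − arctan(0.0437/54) ≈ -90.39°
PM = 180° + (-90.39°) = 89.61°

90°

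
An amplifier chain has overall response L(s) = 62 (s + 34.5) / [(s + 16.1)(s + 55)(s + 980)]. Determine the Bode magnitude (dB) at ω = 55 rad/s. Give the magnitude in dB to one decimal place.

-60.7 dB

|j55 + 34.5| = √(55² + 34.5²) = 64.92
|j55 + 16.1| = √(55² + 16.1²) = 57.31
|j55 + 55| = √(55² + 55²) = 77.78
|j55 + 980| = √(55² + 980²) = 981.5
|L(j55)| = 62 × 64.92 / (57.31 × 77.78 × 981.5) = 0.00092003
20 log₁₀(0.00092003) = -60.72 dB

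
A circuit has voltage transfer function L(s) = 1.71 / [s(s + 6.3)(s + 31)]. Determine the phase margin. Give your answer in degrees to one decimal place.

Gain crossover: |L(jω)| = 1 at ω ≈ 0.00876 rad/s.
∠L(j0.00876) = −90° − arctan(0.00876/6.3) − arctan(0.00876/31) ≈ -90.10°
PM = 180° + (-90.10°) = 89.90°

89.9°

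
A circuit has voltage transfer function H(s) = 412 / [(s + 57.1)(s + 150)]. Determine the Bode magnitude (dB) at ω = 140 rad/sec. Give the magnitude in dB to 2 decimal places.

-37.54 dB

|j140 + 57.1| = √(140² + 57.1²) = 151.2
|j140 + 150| = √(140² + 150²) = 205.2
|H(j140)| = 412 / (151.2 × 205.2) = 0.01328
20 log₁₀(0.01328) = -37.536 dB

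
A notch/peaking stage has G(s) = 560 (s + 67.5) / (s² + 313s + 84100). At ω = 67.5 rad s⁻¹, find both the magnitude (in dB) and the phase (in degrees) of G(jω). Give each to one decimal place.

|j67.5 + 67.5| = √(67.5² + 67.5²) = 95.46
|(j67.5)² + 313(j67.5) + 84100| = |79544 + j21128| = 8.23e+04
|G(j67.5)| = 560 × 95.46 / 8.23e+04 = 0.64953
20 log₁₀(0.64953) = -3.75 dB
∠(j67.5 + 67.5) = arctan(67.5/67.5) = 45.00°
∠[(j67.5)² + 313(j67.5) + 84100] = ∠[79544 + j21128] = 14.87°
∠G(j67.5) = 45.00° − 14.87° = 30.13°

|G| = -3.7 dB, ∠G = 30.1 deg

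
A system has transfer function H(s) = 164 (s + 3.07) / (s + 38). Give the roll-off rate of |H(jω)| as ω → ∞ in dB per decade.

0 dB/decade

With 1 zero and 1 pole, the high-frequency asymptotic slope is 20 × (1 − 1) = 0 dB/decade.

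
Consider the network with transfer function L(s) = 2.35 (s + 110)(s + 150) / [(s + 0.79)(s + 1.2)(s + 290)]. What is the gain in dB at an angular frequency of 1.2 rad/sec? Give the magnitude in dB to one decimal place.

|j1.2 + 110| = √(1.2² + 110²) = 110
|j1.2 + 150| = √(1.2² + 150²) = 150
|j1.2 + 0.79| = √(1.2² + 0.79²) = 1.437
|j1.2 + 1.2| = √(1.2² + 1.2²) = 1.697
|j1.2 + 290| = √(1.2² + 290²) = 290
|L(j1.2)| = 2.35 × 110 × 150 / (1.437 × 1.697 × 290) = 54.844
20 log₁₀(54.844) = 34.78 dB

34.8 dB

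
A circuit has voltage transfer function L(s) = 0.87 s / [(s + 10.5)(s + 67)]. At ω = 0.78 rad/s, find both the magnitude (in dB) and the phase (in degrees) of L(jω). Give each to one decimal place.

|L| = -60.3 dB, ∠L = 85.1°

|j0.78| = 0.78
|j0.78 + 10.5| = √(0.78² + 10.5²) = 10.53
|j0.78 + 67| = √(0.78² + 67²) = 67
|L(j0.78)| = 0.87 × 0.78 / (10.53 × 67) = 0.00096189
20 log₁₀(0.00096189) = -60.34 dB
∠(j0.78) = 90.00°
∠(j0.78 + 10.5) = arctan(0.78/10.5) = 4.25°
∠(j0.78 + 67) = arctan(0.78/67) = 0.67°
∠L(j0.78) = 90.00° − (4.25° + 0.67°) = 85.08°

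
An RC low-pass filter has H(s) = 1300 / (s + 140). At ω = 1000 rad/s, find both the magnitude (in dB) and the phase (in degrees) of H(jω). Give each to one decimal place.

|H| = 2.2 dB, ∠H = -82.0°

|j1000 + 140| = √(1000² + 140²) = 1010
|H(j1000)| = 1300 / 1010 = 1.2874
20 log₁₀(1.2874) = 2.19 dB
∠(j1000 + 140) = arctan(1000/140) = 82.03°
∠H(j1000) = −82.03° = -82.03°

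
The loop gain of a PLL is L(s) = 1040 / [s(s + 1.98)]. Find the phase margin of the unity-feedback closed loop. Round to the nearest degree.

4°

Gain crossover: |L(jω)| = 1 at ω ≈ 32.2 rad/sec.
∠L(j32.2) = −90° − arctan(32.2/1.98) ≈ -176.48°
PM = 180° + (-176.48°) = 3.52°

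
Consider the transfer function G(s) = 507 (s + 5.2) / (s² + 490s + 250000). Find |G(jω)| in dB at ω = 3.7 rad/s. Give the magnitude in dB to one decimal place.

-37.8 dB

|j3.7 + 5.2| = √(3.7² + 5.2²) = 6.382
|(j3.7)² + 490(j3.7) + 250000| = |2.4999e+05 + j1813| = 2.5e+05
|G(j3.7)| = 507 × 6.382 / 2.5e+05 = 0.012943
20 log₁₀(0.012943) = -37.76 dB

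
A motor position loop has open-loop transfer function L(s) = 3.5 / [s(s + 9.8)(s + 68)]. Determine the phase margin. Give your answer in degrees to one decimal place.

90.0°

Gain crossover: |L(jω)| = 1 at ω ≈ 0.00525 rad/sec.
∠L(j0.00525) = −90° − arctan(0.00525/9.8) − arctan(0.00525/68) ≈ -90.04°
PM = 180° + (-90.04°) = 89.96°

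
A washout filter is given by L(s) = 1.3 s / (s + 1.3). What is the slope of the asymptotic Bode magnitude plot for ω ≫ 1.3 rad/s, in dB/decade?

With 1 zero and 1 pole, the high-frequency asymptotic slope is 20 × (1 − 1) = 0 dB/decade.

0 dB/decade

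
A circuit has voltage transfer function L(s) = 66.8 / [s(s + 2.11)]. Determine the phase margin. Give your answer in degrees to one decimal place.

14.7°

Gain crossover: |L(jω)| = 1 at ω ≈ 8.04 rad/s.
∠L(j8.04) = −90° − arctan(8.04/2.11) ≈ -165.29°
PM = 180° + (-165.29°) = 14.71°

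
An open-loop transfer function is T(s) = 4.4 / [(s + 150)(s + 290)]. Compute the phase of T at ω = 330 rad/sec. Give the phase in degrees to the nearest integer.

∠(j330 + 150) = arctan(330/150) = 65.56°
∠(j330 + 290) = arctan(330/290) = 48.69°
∠T(j330) = − (65.56° + 48.69°) = -114.25°

-114 deg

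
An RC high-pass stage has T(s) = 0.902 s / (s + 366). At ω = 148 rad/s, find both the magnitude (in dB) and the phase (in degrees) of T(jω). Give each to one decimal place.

|j148| = 148
|j148 + 366| = √(148² + 366²) = 394.8
|T(j148)| = 0.902 × 148 / 394.8 = 0.33814
20 log₁₀(0.33814) = -9.42 dB
∠(j148) = 90.00°
∠(j148 + 366) = arctan(148/366) = 22.02°
∠T(j148) = 90.00° − 22.02° = 67.98°

|T| = -9.4 dB, ∠T = 68.0°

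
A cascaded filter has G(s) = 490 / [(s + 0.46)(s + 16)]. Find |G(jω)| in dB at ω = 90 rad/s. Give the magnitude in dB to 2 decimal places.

-24.50 dB

|j90 + 0.46| = √(90² + 0.46²) = 90
|j90 + 16| = √(90² + 16²) = 91.41
|G(j90)| = 490 / (90 × 91.41) = 0.059559
20 log₁₀(0.059559) = -24.501 dB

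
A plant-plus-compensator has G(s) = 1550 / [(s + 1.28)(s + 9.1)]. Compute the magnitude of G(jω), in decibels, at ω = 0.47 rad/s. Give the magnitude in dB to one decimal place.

|j0.47 + 1.28| = √(0.47² + 1.28²) = 1.364
|j0.47 + 9.1| = √(0.47² + 9.1²) = 9.112
|G(j0.47)| = 1550 / (1.364 × 9.112) = 124.75
20 log₁₀(124.75) = 41.92 dB

41.9 dB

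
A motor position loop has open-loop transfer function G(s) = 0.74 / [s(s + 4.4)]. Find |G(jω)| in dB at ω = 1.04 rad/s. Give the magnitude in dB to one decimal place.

|j1.04 + 4.4| = √(1.04² + 4.4²) = 4.521
|j1.04| = 1.04
|G(j1.04)| = 0.74 / (4.521 × 1.04) = 0.15738
20 log₁₀(0.15738) = -16.06 dB

-16.1 dB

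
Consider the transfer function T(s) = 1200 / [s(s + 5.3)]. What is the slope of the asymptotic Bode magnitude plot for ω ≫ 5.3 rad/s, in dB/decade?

With 0 zeros and 2 poles, the high-frequency asymptotic slope is 20 × (0 − 2) = -40 dB/decade.

-40 dB/decade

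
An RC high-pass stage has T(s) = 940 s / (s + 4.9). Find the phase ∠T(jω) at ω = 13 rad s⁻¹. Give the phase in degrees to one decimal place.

20.7°

∠(j13) = 90.00°
∠(j13 + 4.9) = arctan(13/4.9) = 69.35°
∠T(j13) = 90.00° − 69.35° = 20.65°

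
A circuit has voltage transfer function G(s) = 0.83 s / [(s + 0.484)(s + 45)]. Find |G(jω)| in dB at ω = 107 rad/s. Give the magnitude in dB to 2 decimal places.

|j107| = 107
|j107 + 0.484| = √(107² + 0.484²) = 107
|j107 + 45| = √(107² + 45²) = 116.1
|G(j107)| = 0.83 × 107 / (107 × 116.1) = 0.0071503
20 log₁₀(0.0071503) = -42.913 dB

-42.91 dB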